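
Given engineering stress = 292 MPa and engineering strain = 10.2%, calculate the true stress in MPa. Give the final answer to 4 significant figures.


sigma_true = sigma_eng * (1 + epsilon_eng)
sigma_true = 292 * (1 + 0.102)
sigma_true = 321.8 MPa


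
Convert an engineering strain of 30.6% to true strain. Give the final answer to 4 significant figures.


epsilon_true = ln(1 + epsilon_eng)
epsilon_true = ln(1 + 0.306)
epsilon_true = 0.267


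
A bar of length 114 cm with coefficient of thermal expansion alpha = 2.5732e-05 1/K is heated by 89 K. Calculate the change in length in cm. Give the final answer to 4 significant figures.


dL = L0 * alpha * dT
dL = 114 * 2.5732e-05 * 89
dL = 0.2611 cm


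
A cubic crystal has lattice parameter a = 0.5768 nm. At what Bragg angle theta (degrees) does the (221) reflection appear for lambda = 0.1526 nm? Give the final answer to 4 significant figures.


d = a / sqrt(h^2+k^2+l^2)
d = 0.5768 / sqrt(9) = 0.192267 nm
lambda = 2*d*sin(theta)  =>  sin(theta) = lambda / (2*d)
sin(theta) = 0.1526 / (2 * 0.192267) = 0.396845
theta = 23.38 deg


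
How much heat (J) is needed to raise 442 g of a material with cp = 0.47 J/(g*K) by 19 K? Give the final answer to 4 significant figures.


Q = m * cp * dT
Q = 442 * 0.47 * 19
Q = 3947 J


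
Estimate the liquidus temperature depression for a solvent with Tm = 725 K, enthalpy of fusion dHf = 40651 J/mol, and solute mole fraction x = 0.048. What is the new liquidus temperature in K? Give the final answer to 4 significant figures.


dT = R*Tm^2*x / dHf
dT = 8.314 * 725^2 * 0.048 / 40651
dT = 5.16008 K
T_new = 725 - 5.16008 = 719.8 K


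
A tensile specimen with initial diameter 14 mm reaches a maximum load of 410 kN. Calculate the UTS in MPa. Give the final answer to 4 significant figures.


A0 = pi*(d/2)^2 = pi*(14/2)^2 = 153.938 mm^2
UTS = F_max / A0 = 410*1000 / 153.938
UTS = 2663 MPa


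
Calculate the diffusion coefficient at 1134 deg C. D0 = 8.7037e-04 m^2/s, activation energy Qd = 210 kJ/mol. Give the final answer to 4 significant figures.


D = D0 * exp(-Qd / (R*T))
T = 1407.15 K
D = 8.7037e-04 * exp(-210e3 / (8.314 * 1407.15))
D = 1.393e-11 m^2/s


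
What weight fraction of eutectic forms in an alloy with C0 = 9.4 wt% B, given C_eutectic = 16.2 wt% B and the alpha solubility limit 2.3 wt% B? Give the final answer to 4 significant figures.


f_primary = (C_e - C0) / (C_e - C_alpha_max)
f_primary = (16.2 - 9.4) / (16.2 - 2.3)
f_primary = 0.489209
f_eutectic = 1 - 0.489209 = 0.5108


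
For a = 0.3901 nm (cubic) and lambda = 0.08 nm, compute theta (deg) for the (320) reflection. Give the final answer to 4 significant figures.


d = a / sqrt(h^2+k^2+l^2)
d = 0.3901 / sqrt(13) = 0.108194 nm
lambda = 2*d*sin(theta)  =>  sin(theta) = lambda / (2*d)
sin(theta) = 0.08 / (2 * 0.108194) = 0.369705
theta = 21.7 deg


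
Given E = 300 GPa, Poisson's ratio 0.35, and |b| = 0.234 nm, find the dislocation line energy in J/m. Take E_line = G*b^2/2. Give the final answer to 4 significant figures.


Step 1: G = E / (2*(1+nu))
G = 300 / (2*(1+0.35)) = 111.111 GPa = 1.11111e+11 Pa
Step 2: E_line = G*b^2/2
b = 0.234 nm = 2.34e-10 m
E_line = 0.5 * 1.11111e+11 * (2.34e-10)^2 = 3.042e-09 J/m


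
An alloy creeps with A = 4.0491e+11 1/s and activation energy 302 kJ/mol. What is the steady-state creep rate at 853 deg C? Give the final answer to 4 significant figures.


rate = A * exp(-Q / (R*T))
T = 853 + 273.15 = 1126.15 K
rate = 4.0491e+11 * exp(-302e3 / (8.314 * 1126.15))
rate = 3.973e-03 1/s


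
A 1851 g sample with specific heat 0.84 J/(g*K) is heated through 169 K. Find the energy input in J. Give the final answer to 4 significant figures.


Q = m * cp * dT
Q = 1851 * 0.84 * 169
Q = 262800 J


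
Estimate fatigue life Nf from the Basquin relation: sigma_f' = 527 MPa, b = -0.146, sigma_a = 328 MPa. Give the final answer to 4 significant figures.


sigma_a = sigma_f' * (2*Nf)^b
2*Nf = (sigma_a / sigma_f')^(1/b)
2*Nf = (328 / 527)^(1/-0.146)
2*Nf = 25.7351
Nf = 12.87 cycles


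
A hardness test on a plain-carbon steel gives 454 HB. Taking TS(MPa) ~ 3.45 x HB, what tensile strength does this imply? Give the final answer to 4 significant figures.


TS (MPa) = 3.45 * HB
TS = 3.45 * 454
TS = 1566 MPa


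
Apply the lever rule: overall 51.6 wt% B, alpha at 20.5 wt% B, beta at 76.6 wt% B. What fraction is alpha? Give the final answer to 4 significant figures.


f_alpha = (C_beta - C0) / (C_beta - C_alpha)
f_alpha = (76.6 - 51.6) / (76.6 - 20.5)
f_alpha = 0.4456


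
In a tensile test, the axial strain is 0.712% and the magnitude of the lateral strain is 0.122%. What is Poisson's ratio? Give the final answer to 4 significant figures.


nu = -epsilon_lat / epsilon_axial
Lateral strain is contraction (negative), so using magnitudes:
nu = 0.122 / 0.712
nu = 0.1713


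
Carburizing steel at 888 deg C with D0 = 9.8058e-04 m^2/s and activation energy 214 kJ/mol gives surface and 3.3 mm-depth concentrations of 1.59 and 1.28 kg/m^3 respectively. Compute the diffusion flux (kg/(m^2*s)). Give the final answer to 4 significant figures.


Step 1: D = D0 * exp(-Qd/(R*T))
T = 888 + 273.15 = 1161.15 K
D = 9.8058e-04 * exp(-214e3 / (8.314 * 1161.15)) = 2.3136e-13 m^2/s
Step 2: J = D * (C1 - C2) / dx
J = 2.3136e-13 * (1.59 - 1.28) / 3.3e-03
J = 2.173e-11 kg/(m^2*s)


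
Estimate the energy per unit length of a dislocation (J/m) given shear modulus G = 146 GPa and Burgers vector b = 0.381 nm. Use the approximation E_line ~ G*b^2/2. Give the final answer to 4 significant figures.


E = G*b^2/2
b = 0.381 nm = 3.81e-10 m
G = 146 GPa = 1.46e+11 Pa
E = 0.5 * 1.46e+11 * (3.81e-10)^2
E = 1.06e-08 J/m


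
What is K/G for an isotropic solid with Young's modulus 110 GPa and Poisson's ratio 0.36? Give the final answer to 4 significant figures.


G = E / (2*(1+nu))
G = 110 / (2*(1+0.36)) = 40.4412 GPa
K = E / (3*(1-2*nu))
K = 110 / (3*(1-2*0.36)) = 130.952 GPa
K/G = 130.952 / 40.4412 = 3.238


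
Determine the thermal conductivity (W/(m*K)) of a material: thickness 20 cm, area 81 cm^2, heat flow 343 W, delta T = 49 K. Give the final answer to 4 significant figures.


k = Q*L / (A*dT)
L = 0.2 m, A = 8.1e-03 m^2
k = 343 * 0.2 / (8.1e-03 * 49)
k = 172.8 W/(m*K)


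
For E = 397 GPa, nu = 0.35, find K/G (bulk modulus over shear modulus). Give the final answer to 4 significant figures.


G = E / (2*(1+nu))
G = 397 / (2*(1+0.35)) = 147.037 GPa
K = E / (3*(1-2*nu))
K = 397 / (3*(1-2*0.35)) = 441.111 GPa
K/G = 441.111 / 147.037 = 3


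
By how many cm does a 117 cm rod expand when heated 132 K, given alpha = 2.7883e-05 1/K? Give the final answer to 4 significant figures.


dL = L0 * alpha * dT
dL = 117 * 2.7883e-05 * 132
dL = 0.4306 cm


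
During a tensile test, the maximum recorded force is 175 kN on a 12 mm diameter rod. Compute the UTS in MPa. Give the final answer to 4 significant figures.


A0 = pi*(d/2)^2 = pi*(12/2)^2 = 113.097 mm^2
UTS = F_max / A0 = 175*1000 / 113.097
UTS = 1547 MPa


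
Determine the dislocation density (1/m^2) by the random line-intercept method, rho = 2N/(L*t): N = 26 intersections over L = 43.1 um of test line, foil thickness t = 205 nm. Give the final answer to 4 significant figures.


rho = 2N / (L * t)
L = 43.1 um = 4.31e-05 m, t = 205 nm = 2.05e-07 m
rho = 2 * 26 / (4.31e-05 * 2.05e-07)
rho = 5.885e+12 1/m^2


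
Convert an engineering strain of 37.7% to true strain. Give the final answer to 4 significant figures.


epsilon_true = ln(1 + epsilon_eng)
epsilon_true = ln(1 + 0.377)
epsilon_true = 0.3199


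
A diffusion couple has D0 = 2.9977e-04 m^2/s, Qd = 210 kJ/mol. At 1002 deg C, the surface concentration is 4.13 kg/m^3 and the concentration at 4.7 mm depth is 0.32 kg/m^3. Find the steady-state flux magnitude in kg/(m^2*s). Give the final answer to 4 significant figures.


Step 1: D = D0 * exp(-Qd/(R*T))
T = 1002 + 273.15 = 1275.15 K
D = 2.9977e-04 * exp(-210e3 / (8.314 * 1275.15)) = 7.48406e-13 m^2/s
Step 2: J = D * (C1 - C2) / dx
J = 7.48406e-13 * (4.13 - 0.32) / 4.7e-03
J = 6.067e-10 kg/(m^2*s)


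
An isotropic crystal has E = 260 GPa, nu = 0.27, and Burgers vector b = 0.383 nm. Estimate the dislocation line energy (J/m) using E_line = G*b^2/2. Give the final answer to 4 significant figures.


Step 1: G = E / (2*(1+nu))
G = 260 / (2*(1+0.27)) = 102.362 GPa = 1.02362e+11 Pa
Step 2: E_line = G*b^2/2
b = 0.383 nm = 3.83e-10 m
E_line = 0.5 * 1.02362e+11 * (3.83e-10)^2 = 7.508e-09 J/m


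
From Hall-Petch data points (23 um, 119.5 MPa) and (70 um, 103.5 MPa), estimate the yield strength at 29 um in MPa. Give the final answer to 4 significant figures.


sigma_y = sigma0 + k / sqrt(d)
1/sqrt(d1) = 1/sqrt(2.3e-05) = 208.514;  1/sqrt(d2) = 119.523
k = (sigma1 - sigma2) / (1/sqrt(d1) - 1/sqrt(d2)) = (119.5 - 103.5) / (208.514 - 119.523) = 0.179792 MPa*m^0.5
sigma0 = sigma1 - k/sqrt(d1) = 119.5 - 0.179792*208.514 = 82.0107 MPa
sigma_y(d3) = 82.0107 + 0.179792 / sqrt(2.9e-05) = 115.4 MPa


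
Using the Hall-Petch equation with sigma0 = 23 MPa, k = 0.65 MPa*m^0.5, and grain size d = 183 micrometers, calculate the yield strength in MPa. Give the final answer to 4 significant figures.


sigma_y = sigma0 + k / sqrt(d)
d = 183 um = 1.83e-04 m
sigma_y = 23 + 0.65 / sqrt(1.83e-04)
sigma_y = 71.05 MPa


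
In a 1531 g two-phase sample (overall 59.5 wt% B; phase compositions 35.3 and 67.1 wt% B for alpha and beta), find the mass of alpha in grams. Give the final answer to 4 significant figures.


f_alpha = (C_beta - C0) / (C_beta - C_alpha)
f_alpha = (67.1 - 59.5) / (67.1 - 35.3) = 0.238994
m_alpha = f_alpha * m_total = 0.238994 * 1531 = 365.9 g


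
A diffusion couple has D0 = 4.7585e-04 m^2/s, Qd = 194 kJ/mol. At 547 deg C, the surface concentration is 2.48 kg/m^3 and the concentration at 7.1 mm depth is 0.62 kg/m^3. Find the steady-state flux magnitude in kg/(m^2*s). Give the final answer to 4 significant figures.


Step 1: D = D0 * exp(-Qd/(R*T))
T = 547 + 273.15 = 820.15 K
D = 4.7585e-04 * exp(-194e3 / (8.314 * 820.15)) = 2.09572e-16 m^2/s
Step 2: J = D * (C1 - C2) / dx
J = 2.09572e-16 * (2.48 - 0.62) / 7.1e-03
J = 5.49e-14 kg/(m^2*s)


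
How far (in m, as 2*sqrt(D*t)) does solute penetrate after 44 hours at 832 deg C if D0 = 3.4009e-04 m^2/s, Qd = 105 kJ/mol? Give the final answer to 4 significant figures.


Step 1: D = D0 * exp(-Qd/(R*T))
T = 1105.15 K
D = 3.4009e-04 * exp(-105e3 / (8.314 * 1105.15)) = 3.70353e-09 m^2/s
Step 2: L = 2*sqrt(D*t)
t = 44 h = 158400 s
L = 2*sqrt(3.70353e-09 * 158400) = 0.04844 m


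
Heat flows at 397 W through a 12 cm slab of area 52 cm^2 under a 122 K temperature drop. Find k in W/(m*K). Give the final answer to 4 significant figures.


k = Q*L / (A*dT)
L = 0.12 m, A = 5.2e-03 m^2
k = 397 * 0.12 / (5.2e-03 * 122)
k = 75.09 W/(m*K)


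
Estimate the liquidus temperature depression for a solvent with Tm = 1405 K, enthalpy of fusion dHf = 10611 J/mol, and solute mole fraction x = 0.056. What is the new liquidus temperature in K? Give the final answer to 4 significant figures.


dT = R*Tm^2*x / dHf
dT = 8.314 * 1405^2 * 0.056 / 10611
dT = 86.6153 K
T_new = 1405 - 86.6153 = 1318 K


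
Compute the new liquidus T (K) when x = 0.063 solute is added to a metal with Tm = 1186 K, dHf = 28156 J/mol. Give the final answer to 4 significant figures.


dT = R*Tm^2*x / dHf
dT = 8.314 * 1186^2 * 0.063 / 28156
dT = 26.1667 K
T_new = 1186 - 26.1667 = 1160 K


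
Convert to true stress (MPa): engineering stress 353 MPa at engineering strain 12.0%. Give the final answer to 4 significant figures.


sigma_true = sigma_eng * (1 + epsilon_eng)
sigma_true = 353 * (1 + 0.12)
sigma_true = 395.4 MPa


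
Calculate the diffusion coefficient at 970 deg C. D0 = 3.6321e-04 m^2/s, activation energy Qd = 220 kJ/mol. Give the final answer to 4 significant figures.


D = D0 * exp(-Qd / (R*T))
T = 1243.15 K
D = 3.6321e-04 * exp(-220e3 / (8.314 * 1243.15))
D = 2.07e-13 m^2/s


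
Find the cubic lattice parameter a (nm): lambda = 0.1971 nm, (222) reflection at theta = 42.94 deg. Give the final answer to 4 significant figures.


d = lambda / (2*sin(theta))
d = 0.1971 / (2*sin(42.94 deg))
d = 0.144664 nm
a = d * sqrt(h^2+k^2+l^2) = 0.144664 * sqrt(12)
a = 0.5011 nm


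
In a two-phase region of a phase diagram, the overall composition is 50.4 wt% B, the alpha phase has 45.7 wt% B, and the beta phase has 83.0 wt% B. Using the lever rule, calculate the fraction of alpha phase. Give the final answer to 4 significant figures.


f_alpha = (C_beta - C0) / (C_beta - C_alpha)
f_alpha = (83.0 - 50.4) / (83.0 - 45.7)
f_alpha = 0.874


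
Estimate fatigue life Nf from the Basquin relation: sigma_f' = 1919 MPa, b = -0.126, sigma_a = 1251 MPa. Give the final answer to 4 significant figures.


sigma_a = sigma_f' * (2*Nf)^b
2*Nf = (sigma_a / sigma_f')^(1/b)
2*Nf = (1251 / 1919)^(1/-0.126)
2*Nf = 29.8362
Nf = 14.92 cycles


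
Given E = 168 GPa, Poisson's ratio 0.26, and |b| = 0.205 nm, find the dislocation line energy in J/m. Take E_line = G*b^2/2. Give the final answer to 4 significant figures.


Step 1: G = E / (2*(1+nu))
G = 168 / (2*(1+0.26)) = 66.6667 GPa = 6.66667e+10 Pa
Step 2: E_line = G*b^2/2
b = 0.205 nm = 2.05e-10 m
E_line = 0.5 * 6.66667e+10 * (2.05e-10)^2 = 1.401e-09 J/m


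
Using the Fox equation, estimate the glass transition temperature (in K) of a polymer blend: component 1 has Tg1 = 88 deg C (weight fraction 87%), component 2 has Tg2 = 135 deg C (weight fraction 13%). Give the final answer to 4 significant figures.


1/Tg = w1/Tg1 + w2/Tg2 (in Kelvin)
Tg1 = 361.15 K, Tg2 = 408.15 K
1/Tg = 0.87/361.15 + 0.13/408.15
Tg = 366.6 K


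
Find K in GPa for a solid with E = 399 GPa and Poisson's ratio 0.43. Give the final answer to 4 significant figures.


K = E / (3*(1-2*nu))
K = 399 / (3*(1-2*0.43))
K = 950 GPa


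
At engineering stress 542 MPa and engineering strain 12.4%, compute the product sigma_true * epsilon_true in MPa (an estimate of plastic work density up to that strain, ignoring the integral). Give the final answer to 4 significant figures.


sigma_true = sigma_eng * (1 + epsilon_eng)
sigma_true = 542 * (1 + 0.124) = 609.208 MPa
epsilon_true = ln(1 + epsilon_eng)
epsilon_true = ln(1 + 0.124) = 0.116894
sigma_true * epsilon_true = 609.208 * 0.116894 = 71.21 MPa


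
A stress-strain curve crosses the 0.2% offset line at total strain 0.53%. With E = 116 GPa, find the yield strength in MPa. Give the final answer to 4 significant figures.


Offset strain = 0.002
Elastic strain at yield = total_strain - offset = 5.3e-03 - 0.002 = 3.3e-03
sigma_y = E * elastic_strain = 116000 * 3.3e-03
sigma_y = 382.8 MPa


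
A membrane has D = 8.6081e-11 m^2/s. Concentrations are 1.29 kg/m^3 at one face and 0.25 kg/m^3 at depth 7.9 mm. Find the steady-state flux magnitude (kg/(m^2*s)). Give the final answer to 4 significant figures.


J = -D * (dC/dx) = D * (C1 - C2) / dx
J = 8.6081e-11 * (1.29 - 0.25) / 7.9e-03
J = 1.133e-08 kg/(m^2*s)


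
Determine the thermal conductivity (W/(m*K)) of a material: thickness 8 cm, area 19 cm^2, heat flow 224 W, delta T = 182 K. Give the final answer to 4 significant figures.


k = Q*L / (A*dT)
L = 0.08 m, A = 1.9e-03 m^2
k = 224 * 0.08 / (1.9e-03 * 182)
k = 51.82 W/(m*K)


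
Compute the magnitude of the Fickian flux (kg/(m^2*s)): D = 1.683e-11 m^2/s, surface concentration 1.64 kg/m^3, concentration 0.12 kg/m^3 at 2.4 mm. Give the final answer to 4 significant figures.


J = -D * (dC/dx) = D * (C1 - C2) / dx
J = 1.683e-11 * (1.64 - 0.12) / 2.4e-03
J = 1.066e-08 kg/(m^2*s)


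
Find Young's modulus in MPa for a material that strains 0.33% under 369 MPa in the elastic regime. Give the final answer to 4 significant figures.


E = sigma / epsilon
epsilon = 0.33% = 3.3e-03
E = 369 / 3.3e-03
E = 111800 MPa


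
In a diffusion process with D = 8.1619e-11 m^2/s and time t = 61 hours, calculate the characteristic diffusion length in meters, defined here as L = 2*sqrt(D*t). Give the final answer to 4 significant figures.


t = 61 hr = 219600 s
Diffusion length = 2*sqrt(D*t)
= 2*sqrt(8.1619e-11 * 219600)
= 8.467e-03 m


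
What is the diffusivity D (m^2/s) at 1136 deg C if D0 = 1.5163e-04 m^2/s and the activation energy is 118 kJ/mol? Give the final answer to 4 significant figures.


D = D0 * exp(-Qd / (R*T))
T = 1409.15 K
D = 1.5163e-04 * exp(-118e3 / (8.314 * 1409.15))
D = 6.406e-09 m^2/s


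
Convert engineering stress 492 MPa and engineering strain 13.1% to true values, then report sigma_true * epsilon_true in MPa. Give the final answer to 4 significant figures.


sigma_true = sigma_eng * (1 + epsilon_eng)
sigma_true = 492 * (1 + 0.131) = 556.452 MPa
epsilon_true = ln(1 + epsilon_eng)
epsilon_true = ln(1 + 0.131) = 0.123102
sigma_true * epsilon_true = 556.452 * 0.123102 = 68.5 MPa


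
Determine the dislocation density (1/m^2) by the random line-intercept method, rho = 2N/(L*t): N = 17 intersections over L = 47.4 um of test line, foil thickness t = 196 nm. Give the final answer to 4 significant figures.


rho = 2N / (L * t)
L = 47.4 um = 4.74e-05 m, t = 196 nm = 1.96e-07 m
rho = 2 * 17 / (4.74e-05 * 1.96e-07)
rho = 3.66e+12 1/m^2


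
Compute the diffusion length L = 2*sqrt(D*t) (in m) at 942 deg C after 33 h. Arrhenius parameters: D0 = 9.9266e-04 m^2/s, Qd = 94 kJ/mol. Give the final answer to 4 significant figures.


Step 1: D = D0 * exp(-Qd/(R*T))
T = 1215.15 K
D = 9.9266e-04 * exp(-94e3 / (8.314 * 1215.15)) = 9.03556e-08 m^2/s
Step 2: L = 2*sqrt(D*t)
t = 33 h = 118800 s
L = 2*sqrt(9.03556e-08 * 118800) = 0.2072 m


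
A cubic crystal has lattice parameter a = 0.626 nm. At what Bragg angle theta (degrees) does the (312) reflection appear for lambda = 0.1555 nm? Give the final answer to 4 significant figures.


d = a / sqrt(h^2+k^2+l^2)
d = 0.626 / sqrt(14) = 0.167306 nm
lambda = 2*d*sin(theta)  =>  sin(theta) = lambda / (2*d)
sin(theta) = 0.1555 / (2 * 0.167306) = 0.464719
theta = 27.69 deg


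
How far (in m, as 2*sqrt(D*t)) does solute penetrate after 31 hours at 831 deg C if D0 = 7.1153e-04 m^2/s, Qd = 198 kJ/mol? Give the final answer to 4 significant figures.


Step 1: D = D0 * exp(-Qd/(R*T))
T = 1104.15 K
D = 7.1153e-04 * exp(-198e3 / (8.314 * 1104.15)) = 3.05463e-13 m^2/s
Step 2: L = 2*sqrt(D*t)
t = 31 h = 111600 s
L = 2*sqrt(3.05463e-13 * 111600) = 3.693e-04 m


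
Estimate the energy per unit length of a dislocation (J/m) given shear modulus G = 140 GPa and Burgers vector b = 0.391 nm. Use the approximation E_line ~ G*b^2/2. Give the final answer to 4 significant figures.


E = G*b^2/2
b = 0.391 nm = 3.91e-10 m
G = 140 GPa = 1.4e+11 Pa
E = 0.5 * 1.4e+11 * (3.91e-10)^2
E = 1.07e-08 J/m


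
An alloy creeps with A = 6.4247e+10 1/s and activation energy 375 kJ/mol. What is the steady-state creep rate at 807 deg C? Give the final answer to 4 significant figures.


rate = A * exp(-Q / (R*T))
T = 807 + 273.15 = 1080.15 K
rate = 6.4247e+10 * exp(-375e3 / (8.314 * 1080.15))
rate = 4.706e-08 1/s


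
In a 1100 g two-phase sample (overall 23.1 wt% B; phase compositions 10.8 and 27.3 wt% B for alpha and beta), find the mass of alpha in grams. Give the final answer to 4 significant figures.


f_alpha = (C_beta - C0) / (C_beta - C_alpha)
f_alpha = (27.3 - 23.1) / (27.3 - 10.8) = 0.254545
m_alpha = f_alpha * m_total = 0.254545 * 1100 = 280 g


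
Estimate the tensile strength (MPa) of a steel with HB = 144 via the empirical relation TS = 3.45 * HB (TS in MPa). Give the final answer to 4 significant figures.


TS (MPa) = 3.45 * HB
TS = 3.45 * 144
TS = 496.8 MPa


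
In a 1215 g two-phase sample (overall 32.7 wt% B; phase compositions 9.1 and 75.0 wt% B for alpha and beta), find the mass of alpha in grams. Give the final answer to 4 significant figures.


f_alpha = (C_beta - C0) / (C_beta - C_alpha)
f_alpha = (75.0 - 32.7) / (75.0 - 9.1) = 0.641882
m_alpha = f_alpha * m_total = 0.641882 * 1215 = 779.9 g


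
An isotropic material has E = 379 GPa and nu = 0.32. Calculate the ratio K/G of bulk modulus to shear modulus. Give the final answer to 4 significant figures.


G = E / (2*(1+nu))
G = 379 / (2*(1+0.32)) = 143.561 GPa
K = E / (3*(1-2*nu))
K = 379 / (3*(1-2*0.32)) = 350.926 GPa
K/G = 350.926 / 143.561 = 2.444


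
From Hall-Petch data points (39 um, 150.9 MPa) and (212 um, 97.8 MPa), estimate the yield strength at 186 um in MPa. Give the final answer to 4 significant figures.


sigma_y = sigma0 + k / sqrt(d)
1/sqrt(d1) = 1/sqrt(3.9e-05) = 160.128;  1/sqrt(d2) = 68.6803
k = (sigma1 - sigma2) / (1/sqrt(d1) - 1/sqrt(d2)) = (150.9 - 97.8) / (160.128 - 68.6803) = 0.580659 MPa*m^0.5
sigma0 = sigma1 - k/sqrt(d1) = 150.9 - 0.580659*160.128 = 57.9202 MPa
sigma_y(d3) = 57.9202 + 0.580659 / sqrt(1.86e-04) = 100.5 MPa


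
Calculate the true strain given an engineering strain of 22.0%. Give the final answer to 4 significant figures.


epsilon_true = ln(1 + epsilon_eng)
epsilon_true = ln(1 + 0.22)
epsilon_true = 0.1989


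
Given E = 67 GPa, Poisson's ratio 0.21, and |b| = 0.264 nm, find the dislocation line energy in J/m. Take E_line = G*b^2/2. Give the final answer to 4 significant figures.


Step 1: G = E / (2*(1+nu))
G = 67 / (2*(1+0.21)) = 27.686 GPa = 2.7686e+10 Pa
Step 2: E_line = G*b^2/2
b = 0.264 nm = 2.64e-10 m
E_line = 0.5 * 2.7686e+10 * (2.64e-10)^2 = 9.648e-10 J/m


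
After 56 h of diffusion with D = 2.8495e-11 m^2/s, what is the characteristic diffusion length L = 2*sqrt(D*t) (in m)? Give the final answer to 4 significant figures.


t = 56 hr = 201600 s
Diffusion length = 2*sqrt(D*t)
= 2*sqrt(2.8495e-11 * 201600)
= 4.794e-03 m


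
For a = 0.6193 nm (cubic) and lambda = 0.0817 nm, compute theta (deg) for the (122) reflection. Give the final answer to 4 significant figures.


d = a / sqrt(h^2+k^2+l^2)
d = 0.6193 / sqrt(9) = 0.206433 nm
lambda = 2*d*sin(theta)  =>  sin(theta) = lambda / (2*d)
sin(theta) = 0.0817 / (2 * 0.206433) = 0.197885
theta = 11.41 deg


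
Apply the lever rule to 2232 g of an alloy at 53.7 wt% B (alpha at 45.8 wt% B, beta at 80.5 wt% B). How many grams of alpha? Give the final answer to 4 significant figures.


f_alpha = (C_beta - C0) / (C_beta - C_alpha)
f_alpha = (80.5 - 53.7) / (80.5 - 45.8) = 0.772334
m_alpha = f_alpha * m_total = 0.772334 * 2232 = 1724 g


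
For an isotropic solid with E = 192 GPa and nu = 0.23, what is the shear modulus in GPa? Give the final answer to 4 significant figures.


G = E / (2*(1+nu))
G = 192 / (2*(1+0.23))
G = 78.05 GPa


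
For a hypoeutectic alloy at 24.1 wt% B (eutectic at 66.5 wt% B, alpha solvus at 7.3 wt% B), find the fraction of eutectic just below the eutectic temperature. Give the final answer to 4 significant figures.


f_primary = (C_e - C0) / (C_e - C_alpha_max)
f_primary = (66.5 - 24.1) / (66.5 - 7.3)
f_primary = 0.716216
f_eutectic = 1 - 0.716216 = 0.2838


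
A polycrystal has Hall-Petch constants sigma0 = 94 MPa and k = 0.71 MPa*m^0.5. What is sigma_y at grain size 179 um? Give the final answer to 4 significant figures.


sigma_y = sigma0 + k / sqrt(d)
d = 179 um = 1.79e-04 m
sigma_y = 94 + 0.71 / sqrt(1.79e-04)
sigma_y = 147.1 MPa


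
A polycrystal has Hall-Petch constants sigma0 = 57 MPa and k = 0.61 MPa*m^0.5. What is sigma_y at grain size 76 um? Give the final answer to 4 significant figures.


sigma_y = sigma0 + k / sqrt(d)
d = 76 um = 7.6e-05 m
sigma_y = 57 + 0.61 / sqrt(7.6e-05)
sigma_y = 127 MPa


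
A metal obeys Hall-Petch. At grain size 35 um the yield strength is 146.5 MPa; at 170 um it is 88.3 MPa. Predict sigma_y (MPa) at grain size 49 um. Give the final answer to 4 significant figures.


sigma_y = sigma0 + k / sqrt(d)
1/sqrt(d1) = 1/sqrt(3.5e-05) = 169.031;  1/sqrt(d2) = 76.6965
k = (sigma1 - sigma2) / (1/sqrt(d1) - 1/sqrt(d2)) = (146.5 - 88.3) / (169.031 - 76.6965) = 0.630318 MPa*m^0.5
sigma0 = sigma1 - k/sqrt(d1) = 146.5 - 0.630318*169.031 = 39.9568 MPa
sigma_y(d3) = 39.9568 + 0.630318 / sqrt(4.9e-05) = 130 MPa


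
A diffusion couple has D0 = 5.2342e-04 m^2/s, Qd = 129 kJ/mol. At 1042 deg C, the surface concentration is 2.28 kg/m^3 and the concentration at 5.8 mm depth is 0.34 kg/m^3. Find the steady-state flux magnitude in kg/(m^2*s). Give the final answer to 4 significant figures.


Step 1: D = D0 * exp(-Qd/(R*T))
T = 1042 + 273.15 = 1315.15 K
D = 5.2342e-04 * exp(-129e3 / (8.314 * 1315.15)) = 3.93633e-09 m^2/s
Step 2: J = D * (C1 - C2) / dx
J = 3.93633e-09 * (2.28 - 0.34) / 5.8e-03
J = 1.317e-06 kg/(m^2*s)


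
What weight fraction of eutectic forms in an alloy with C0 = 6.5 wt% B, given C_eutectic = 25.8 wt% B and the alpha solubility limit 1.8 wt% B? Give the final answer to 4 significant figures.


f_primary = (C_e - C0) / (C_e - C_alpha_max)
f_primary = (25.8 - 6.5) / (25.8 - 1.8)
f_primary = 0.804167
f_eutectic = 1 - 0.804167 = 0.1958


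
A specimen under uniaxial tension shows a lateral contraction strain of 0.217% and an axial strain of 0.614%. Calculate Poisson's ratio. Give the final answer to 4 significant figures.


nu = -epsilon_lat / epsilon_axial
Lateral strain is contraction (negative), so using magnitudes:
nu = 0.217 / 0.614
nu = 0.3534


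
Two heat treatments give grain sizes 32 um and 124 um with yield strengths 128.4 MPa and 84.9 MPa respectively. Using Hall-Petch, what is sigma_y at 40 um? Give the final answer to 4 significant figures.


sigma_y = sigma0 + k / sqrt(d)
1/sqrt(d1) = 1/sqrt(3.2e-05) = 176.777;  1/sqrt(d2) = 89.8027
k = (sigma1 - sigma2) / (1/sqrt(d1) - 1/sqrt(d2)) = (128.4 - 84.9) / (176.777 - 89.8027) = 0.500149 MPa*m^0.5
sigma0 = sigma1 - k/sqrt(d1) = 128.4 - 0.500149*176.777 = 39.9853 MPa
sigma_y(d3) = 39.9853 + 0.500149 / sqrt(4e-05) = 119.1 MPa


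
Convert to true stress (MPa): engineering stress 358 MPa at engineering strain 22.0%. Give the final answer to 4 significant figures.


sigma_true = sigma_eng * (1 + epsilon_eng)
sigma_true = 358 * (1 + 0.22)
sigma_true = 436.8 MPa


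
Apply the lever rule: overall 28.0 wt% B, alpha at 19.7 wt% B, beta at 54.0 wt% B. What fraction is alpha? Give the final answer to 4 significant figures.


f_alpha = (C_beta - C0) / (C_beta - C_alpha)
f_alpha = (54.0 - 28.0) / (54.0 - 19.7)
f_alpha = 0.758


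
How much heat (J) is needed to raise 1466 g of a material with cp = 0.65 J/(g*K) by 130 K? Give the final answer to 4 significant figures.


Q = m * cp * dT
Q = 1466 * 0.65 * 130
Q = 123900 J


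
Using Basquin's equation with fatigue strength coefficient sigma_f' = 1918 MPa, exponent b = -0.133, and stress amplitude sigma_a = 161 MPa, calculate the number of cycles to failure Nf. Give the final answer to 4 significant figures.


sigma_a = sigma_f' * (2*Nf)^b
2*Nf = (sigma_a / sigma_f')^(1/b)
2*Nf = (161 / 1918)^(1/-0.133)
2*Nf = 1.23139e+08
Nf = 6.157e+07 cycles


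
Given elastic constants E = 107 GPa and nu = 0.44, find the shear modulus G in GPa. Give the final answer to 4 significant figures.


G = E / (2*(1+nu))
G = 107 / (2*(1+0.44))
G = 37.15 GPa


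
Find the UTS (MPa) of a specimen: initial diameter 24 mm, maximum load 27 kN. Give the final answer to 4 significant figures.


A0 = pi*(d/2)^2 = pi*(24/2)^2 = 452.389 mm^2
UTS = F_max / A0 = 27*1000 / 452.389
UTS = 59.68 MPa


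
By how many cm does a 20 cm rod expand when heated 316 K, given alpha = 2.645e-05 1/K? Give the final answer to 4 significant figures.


dL = L0 * alpha * dT
dL = 20 * 2.645e-05 * 316
dL = 0.1672 cm


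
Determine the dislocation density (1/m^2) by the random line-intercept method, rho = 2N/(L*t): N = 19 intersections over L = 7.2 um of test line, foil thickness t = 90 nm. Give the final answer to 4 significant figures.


rho = 2N / (L * t)
L = 7.2 um = 7.2e-06 m, t = 90 nm = 9e-08 m
rho = 2 * 19 / (7.2e-06 * 9e-08)
rho = 5.864e+13 1/m^2


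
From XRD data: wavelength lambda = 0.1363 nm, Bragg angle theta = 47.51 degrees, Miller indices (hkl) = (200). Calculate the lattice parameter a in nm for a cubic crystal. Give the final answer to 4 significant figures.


d = lambda / (2*sin(theta))
d = 0.1363 / (2*sin(47.51 deg))
d = 0.0924199 nm
a = d * sqrt(h^2+k^2+l^2) = 0.0924199 * sqrt(4)
a = 0.1848 nm


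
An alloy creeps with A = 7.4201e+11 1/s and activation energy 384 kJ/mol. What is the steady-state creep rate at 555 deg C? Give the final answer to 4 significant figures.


rate = A * exp(-Q / (R*T))
T = 555 + 273.15 = 828.15 K
rate = 7.4201e+11 * exp(-384e3 / (8.314 * 828.15))
rate = 4.458e-13 1/s


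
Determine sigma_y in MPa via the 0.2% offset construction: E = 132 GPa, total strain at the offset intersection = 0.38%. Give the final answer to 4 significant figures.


Offset strain = 0.002
Elastic strain at yield = total_strain - offset = 3.8e-03 - 0.002 = 1.8e-03
sigma_y = E * elastic_strain = 132000 * 1.8e-03
sigma_y = 237.6 MPa


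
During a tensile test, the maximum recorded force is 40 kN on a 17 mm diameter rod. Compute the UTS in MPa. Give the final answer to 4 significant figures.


A0 = pi*(d/2)^2 = pi*(17/2)^2 = 226.98 mm^2
UTS = F_max / A0 = 40*1000 / 226.98
UTS = 176.2 MPa


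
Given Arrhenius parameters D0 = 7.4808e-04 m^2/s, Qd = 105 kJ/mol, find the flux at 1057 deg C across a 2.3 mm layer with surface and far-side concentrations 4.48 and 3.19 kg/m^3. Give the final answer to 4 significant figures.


Step 1: D = D0 * exp(-Qd/(R*T))
T = 1057 + 273.15 = 1330.15 K
D = 7.4808e-04 * exp(-105e3 / (8.314 * 1330.15)) = 5.62959e-08 m^2/s
Step 2: J = D * (C1 - C2) / dx
J = 5.62959e-08 * (4.48 - 3.19) / 2.3e-03
J = 3.157e-05 kg/(m^2*s)


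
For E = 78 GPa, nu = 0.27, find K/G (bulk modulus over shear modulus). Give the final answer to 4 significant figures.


G = E / (2*(1+nu))
G = 78 / (2*(1+0.27)) = 30.7087 GPa
K = E / (3*(1-2*nu))
K = 78 / (3*(1-2*0.27)) = 56.5217 GPa
K/G = 56.5217 / 30.7087 = 1.841


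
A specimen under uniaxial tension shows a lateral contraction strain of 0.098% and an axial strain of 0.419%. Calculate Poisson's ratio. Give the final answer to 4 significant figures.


nu = -epsilon_lat / epsilon_axial
Lateral strain is contraction (negative), so using magnitudes:
nu = 0.098 / 0.419
nu = 0.2339


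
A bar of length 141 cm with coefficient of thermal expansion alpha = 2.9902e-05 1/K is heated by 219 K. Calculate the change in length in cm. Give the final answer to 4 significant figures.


dL = L0 * alpha * dT
dL = 141 * 2.9902e-05 * 219
dL = 0.9233 cm


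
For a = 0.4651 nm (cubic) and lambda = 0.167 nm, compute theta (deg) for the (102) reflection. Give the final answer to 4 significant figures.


d = a / sqrt(h^2+k^2+l^2)
d = 0.4651 / sqrt(5) = 0.207999 nm
lambda = 2*d*sin(theta)  =>  sin(theta) = lambda / (2*d)
sin(theta) = 0.167 / (2 * 0.207999) = 0.401444
theta = 23.67 deg


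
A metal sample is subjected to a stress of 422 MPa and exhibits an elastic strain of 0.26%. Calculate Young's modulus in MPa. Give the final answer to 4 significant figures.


E = sigma / epsilon
epsilon = 0.26% = 2.6e-03
E = 422 / 2.6e-03
E = 162300 MPa


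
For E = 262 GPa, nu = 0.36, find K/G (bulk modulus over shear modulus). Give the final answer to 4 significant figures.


G = E / (2*(1+nu))
G = 262 / (2*(1+0.36)) = 96.3235 GPa
K = E / (3*(1-2*nu))
K = 262 / (3*(1-2*0.36)) = 311.905 GPa
K/G = 311.905 / 96.3235 = 3.238


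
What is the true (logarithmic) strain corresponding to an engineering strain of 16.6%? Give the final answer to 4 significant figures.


epsilon_true = ln(1 + epsilon_eng)
epsilon_true = ln(1 + 0.166)
epsilon_true = 0.1536


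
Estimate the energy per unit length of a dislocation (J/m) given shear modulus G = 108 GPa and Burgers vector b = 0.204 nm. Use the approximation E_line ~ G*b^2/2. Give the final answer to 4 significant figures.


E = G*b^2/2
b = 0.204 nm = 2.04e-10 m
G = 108 GPa = 1.08e+11 Pa
E = 0.5 * 1.08e+11 * (2.04e-10)^2
E = 2.247e-09 J/m


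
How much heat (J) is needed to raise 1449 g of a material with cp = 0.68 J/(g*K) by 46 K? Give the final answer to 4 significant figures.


Q = m * cp * dT
Q = 1449 * 0.68 * 46
Q = 45320 J


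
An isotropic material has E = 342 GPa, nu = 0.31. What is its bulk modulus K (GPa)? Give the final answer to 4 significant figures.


K = E / (3*(1-2*nu))
K = 342 / (3*(1-2*0.31))
K = 300 GPa


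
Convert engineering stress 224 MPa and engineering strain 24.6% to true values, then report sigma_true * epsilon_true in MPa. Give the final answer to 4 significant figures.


sigma_true = sigma_eng * (1 + epsilon_eng)
sigma_true = 224 * (1 + 0.246) = 279.104 MPa
epsilon_true = ln(1 + epsilon_eng)
epsilon_true = ln(1 + 0.246) = 0.219938
sigma_true * epsilon_true = 279.104 * 0.219938 = 61.39 MPa


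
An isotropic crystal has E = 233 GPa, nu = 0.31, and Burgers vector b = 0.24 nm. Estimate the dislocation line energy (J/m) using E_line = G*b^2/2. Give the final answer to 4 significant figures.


Step 1: G = E / (2*(1+nu))
G = 233 / (2*(1+0.31)) = 88.9313 GPa = 8.89313e+10 Pa
Step 2: E_line = G*b^2/2
b = 0.24 nm = 2.4e-10 m
E_line = 0.5 * 8.89313e+10 * (2.4e-10)^2 = 2.561e-09 J/m


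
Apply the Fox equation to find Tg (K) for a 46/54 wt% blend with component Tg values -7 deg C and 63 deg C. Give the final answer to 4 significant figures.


1/Tg = w1/Tg1 + w2/Tg2 (in Kelvin)
Tg1 = 266.15 K, Tg2 = 336.15 K
1/Tg = 0.46/266.15 + 0.54/336.15
Tg = 299.9 K


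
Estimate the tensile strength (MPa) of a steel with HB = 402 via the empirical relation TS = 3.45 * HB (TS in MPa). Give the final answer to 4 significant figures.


TS (MPa) = 3.45 * HB
TS = 3.45 * 402
TS = 1387 MPa


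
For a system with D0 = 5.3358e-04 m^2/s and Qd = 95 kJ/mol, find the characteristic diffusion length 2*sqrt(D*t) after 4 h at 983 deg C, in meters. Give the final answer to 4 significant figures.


Step 1: D = D0 * exp(-Qd/(R*T))
T = 1256.15 K
D = 5.3358e-04 * exp(-95e3 / (8.314 * 1256.15)) = 5.97944e-08 m^2/s
Step 2: L = 2*sqrt(D*t)
t = 4 h = 14400 s
L = 2*sqrt(5.97944e-08 * 14400) = 0.05869 m


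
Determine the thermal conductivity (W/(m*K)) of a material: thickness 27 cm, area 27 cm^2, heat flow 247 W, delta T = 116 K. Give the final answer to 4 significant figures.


k = Q*L / (A*dT)
L = 0.27 m, A = 2.7e-03 m^2
k = 247 * 0.27 / (2.7e-03 * 116)
k = 212.9 W/(m*K)


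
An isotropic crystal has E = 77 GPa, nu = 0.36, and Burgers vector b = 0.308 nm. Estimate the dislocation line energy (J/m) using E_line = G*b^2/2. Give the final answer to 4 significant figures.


Step 1: G = E / (2*(1+nu))
G = 77 / (2*(1+0.36)) = 28.3088 GPa = 2.83088e+10 Pa
Step 2: E_line = G*b^2/2
b = 0.308 nm = 3.08e-10 m
E_line = 0.5 * 2.83088e+10 * (3.08e-10)^2 = 1.343e-09 J/m


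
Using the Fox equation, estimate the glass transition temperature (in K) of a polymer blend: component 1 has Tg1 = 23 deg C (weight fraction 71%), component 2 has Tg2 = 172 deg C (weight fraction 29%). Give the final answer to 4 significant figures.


1/Tg = w1/Tg1 + w2/Tg2 (in Kelvin)
Tg1 = 296.15 K, Tg2 = 445.15 K
1/Tg = 0.71/296.15 + 0.29/445.15
Tg = 328 K


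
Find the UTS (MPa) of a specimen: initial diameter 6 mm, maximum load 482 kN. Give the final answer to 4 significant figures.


A0 = pi*(d/2)^2 = pi*(6/2)^2 = 28.2743 mm^2
UTS = F_max / A0 = 482*1000 / 28.2743
UTS = 17050 MPa


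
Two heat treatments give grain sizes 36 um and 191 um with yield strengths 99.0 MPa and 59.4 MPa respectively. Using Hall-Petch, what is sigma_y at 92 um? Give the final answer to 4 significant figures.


sigma_y = sigma0 + k / sqrt(d)
1/sqrt(d1) = 1/sqrt(3.6e-05) = 166.667;  1/sqrt(d2) = 72.3575
k = (sigma1 - sigma2) / (1/sqrt(d1) - 1/sqrt(d2)) = (99.0 - 59.4) / (166.667 - 72.3575) = 0.419895 MPa*m^0.5
sigma0 = sigma1 - k/sqrt(d1) = 99.0 - 0.419895*166.667 = 29.0174 MPa
sigma_y(d3) = 29.0174 + 0.419895 / sqrt(9.2e-05) = 72.79 MPa


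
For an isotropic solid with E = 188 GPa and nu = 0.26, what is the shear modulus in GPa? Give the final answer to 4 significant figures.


G = E / (2*(1+nu))
G = 188 / (2*(1+0.26))
G = 74.6 GPa


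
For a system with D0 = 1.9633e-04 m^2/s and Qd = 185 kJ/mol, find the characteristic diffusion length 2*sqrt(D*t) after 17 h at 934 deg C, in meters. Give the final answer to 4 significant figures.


Step 1: D = D0 * exp(-Qd/(R*T))
T = 1207.15 K
D = 1.9633e-04 * exp(-185e3 / (8.314 * 1207.15)) = 1.9389e-12 m^2/s
Step 2: L = 2*sqrt(D*t)
t = 17 h = 61200 s
L = 2*sqrt(1.9389e-12 * 61200) = 6.889e-04 m


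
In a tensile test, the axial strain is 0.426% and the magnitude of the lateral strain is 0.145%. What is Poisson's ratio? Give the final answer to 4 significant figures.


nu = -epsilon_lat / epsilon_axial
Lateral strain is contraction (negative), so using magnitudes:
nu = 0.145 / 0.426
nu = 0.3404


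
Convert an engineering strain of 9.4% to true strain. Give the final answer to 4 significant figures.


epsilon_true = ln(1 + epsilon_eng)
epsilon_true = ln(1 + 0.094)
epsilon_true = 0.08984


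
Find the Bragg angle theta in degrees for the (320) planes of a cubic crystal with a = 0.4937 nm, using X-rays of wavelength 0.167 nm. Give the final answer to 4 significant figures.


d = a / sqrt(h^2+k^2+l^2)
d = 0.4937 / sqrt(13) = 0.136928 nm
lambda = 2*d*sin(theta)  =>  sin(theta) = lambda / (2*d)
sin(theta) = 0.167 / (2 * 0.136928) = 0.609811
theta = 37.58 deg


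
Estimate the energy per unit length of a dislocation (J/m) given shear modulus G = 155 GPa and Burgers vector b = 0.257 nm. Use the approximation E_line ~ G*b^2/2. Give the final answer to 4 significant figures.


E = G*b^2/2
b = 0.257 nm = 2.57e-10 m
G = 155 GPa = 1.55e+11 Pa
E = 0.5 * 1.55e+11 * (2.57e-10)^2
E = 5.119e-09 J/m


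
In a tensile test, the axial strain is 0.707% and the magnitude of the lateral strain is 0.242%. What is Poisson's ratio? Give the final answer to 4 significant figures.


nu = -epsilon_lat / epsilon_axial
Lateral strain is contraction (negative), so using magnitudes:
nu = 0.242 / 0.707
nu = 0.3423


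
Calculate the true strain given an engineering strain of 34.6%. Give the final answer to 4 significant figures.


epsilon_true = ln(1 + epsilon_eng)
epsilon_true = ln(1 + 0.346)
epsilon_true = 0.2971


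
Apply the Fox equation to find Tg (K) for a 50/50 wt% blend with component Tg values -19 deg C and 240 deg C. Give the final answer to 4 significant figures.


1/Tg = w1/Tg1 + w2/Tg2 (in Kelvin)
Tg1 = 254.15 K, Tg2 = 513.15 K
1/Tg = 0.5/254.15 + 0.5/513.15
Tg = 339.9 K


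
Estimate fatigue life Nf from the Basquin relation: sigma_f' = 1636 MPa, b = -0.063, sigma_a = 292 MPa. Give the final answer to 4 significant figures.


sigma_a = sigma_f' * (2*Nf)^b
2*Nf = (sigma_a / sigma_f')^(1/b)
2*Nf = (292 / 1636)^(1/-0.063)
2*Nf = 7.57482e+11
Nf = 3.787e+11 cycles


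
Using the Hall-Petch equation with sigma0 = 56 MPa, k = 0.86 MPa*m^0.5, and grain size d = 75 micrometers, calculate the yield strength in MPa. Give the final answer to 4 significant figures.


sigma_y = sigma0 + k / sqrt(d)
d = 75 um = 7.5e-05 m
sigma_y = 56 + 0.86 / sqrt(7.5e-05)
sigma_y = 155.3 MPa


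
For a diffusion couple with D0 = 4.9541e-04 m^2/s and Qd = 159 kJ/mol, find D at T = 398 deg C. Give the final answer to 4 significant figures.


D = D0 * exp(-Qd / (R*T))
T = 671.15 K
D = 4.9541e-04 * exp(-159e3 / (8.314 * 671.15))
D = 2.088e-16 m^2/s


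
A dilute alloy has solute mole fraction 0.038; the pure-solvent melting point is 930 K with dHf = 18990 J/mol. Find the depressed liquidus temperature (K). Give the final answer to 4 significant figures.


dT = R*Tm^2*x / dHf
dT = 8.314 * 930^2 * 0.038 / 18990
dT = 14.3891 K
T_new = 930 - 14.3891 = 915.6 K


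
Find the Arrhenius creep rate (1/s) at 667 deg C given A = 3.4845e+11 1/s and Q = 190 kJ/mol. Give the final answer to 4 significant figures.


rate = A * exp(-Q / (R*T))
T = 667 + 273.15 = 940.15 K
rate = 3.4845e+11 * exp(-190e3 / (8.314 * 940.15))
rate = 9.669 1/s
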